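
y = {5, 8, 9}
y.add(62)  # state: {5, 8, 9, 62}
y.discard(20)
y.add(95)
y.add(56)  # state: {5, 8, 9, 56, 62, 95}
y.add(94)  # {5, 8, 9, 56, 62, 94, 95}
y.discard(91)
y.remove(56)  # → {5, 8, 9, 62, 94, 95}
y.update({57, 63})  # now {5, 8, 9, 57, 62, 63, 94, 95}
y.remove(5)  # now {8, 9, 57, 62, 63, 94, 95}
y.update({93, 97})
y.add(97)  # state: {8, 9, 57, 62, 63, 93, 94, 95, 97}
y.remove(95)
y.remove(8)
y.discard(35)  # {9, 57, 62, 63, 93, 94, 97}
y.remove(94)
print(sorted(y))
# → [9, 57, 62, 63, 93, 97]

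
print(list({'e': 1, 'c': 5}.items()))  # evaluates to [('e', 1), ('c', 5)]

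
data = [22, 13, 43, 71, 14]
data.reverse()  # [14, 71, 43, 13, 22]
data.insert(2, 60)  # [14, 71, 60, 43, 13, 22]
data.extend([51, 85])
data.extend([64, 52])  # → [14, 71, 60, 43, 13, 22, 51, 85, 64, 52]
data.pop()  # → 52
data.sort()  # [13, 14, 22, 43, 51, 60, 64, 71, 85]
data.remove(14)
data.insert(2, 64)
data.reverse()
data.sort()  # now [13, 22, 43, 51, 60, 64, 64, 71, 85]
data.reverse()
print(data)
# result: [85, 71, 64, 64, 60, 51, 43, 22, 13]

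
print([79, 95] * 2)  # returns [79, 95, 79, 95]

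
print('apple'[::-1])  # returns elppa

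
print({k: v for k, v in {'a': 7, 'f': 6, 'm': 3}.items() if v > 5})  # {'a': 7, 'f': 6}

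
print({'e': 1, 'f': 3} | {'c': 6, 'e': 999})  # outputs {'e': 999, 'f': 3, 'c': 6}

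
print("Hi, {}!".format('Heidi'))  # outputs Hi, Heidi!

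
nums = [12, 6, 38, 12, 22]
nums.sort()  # [6, 12, 12, 22, 38]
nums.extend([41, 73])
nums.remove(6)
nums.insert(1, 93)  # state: [12, 93, 12, 22, 38, 41, 73]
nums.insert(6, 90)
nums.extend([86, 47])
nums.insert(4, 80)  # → [12, 93, 12, 22, 80, 38, 41, 90, 73, 86, 47]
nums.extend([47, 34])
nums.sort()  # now [12, 12, 22, 34, 38, 41, 47, 47, 73, 80, 86, 90, 93]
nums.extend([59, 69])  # [12, 12, 22, 34, 38, 41, 47, 47, 73, 80, 86, 90, 93, 59, 69]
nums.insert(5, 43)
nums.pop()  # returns 69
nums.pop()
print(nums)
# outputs [12, 12, 22, 34, 38, 43, 41, 47, 47, 73, 80, 86, 90, 93]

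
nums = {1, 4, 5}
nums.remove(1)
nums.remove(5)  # {4}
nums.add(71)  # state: {4, 71}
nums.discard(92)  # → {4, 71}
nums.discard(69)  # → {4, 71}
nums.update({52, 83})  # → {4, 52, 71, 83}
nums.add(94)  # {4, 52, 71, 83, 94}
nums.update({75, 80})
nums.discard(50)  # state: {4, 52, 71, 75, 80, 83, 94}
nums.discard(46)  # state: {4, 52, 71, 75, 80, 83, 94}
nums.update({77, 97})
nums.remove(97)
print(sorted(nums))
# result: [4, 52, 71, 75, 77, 80, 83, 94]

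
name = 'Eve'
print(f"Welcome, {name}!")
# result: Welcome, Eve!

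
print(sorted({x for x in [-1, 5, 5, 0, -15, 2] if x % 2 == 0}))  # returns [0, 2]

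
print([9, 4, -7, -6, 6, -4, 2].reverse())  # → None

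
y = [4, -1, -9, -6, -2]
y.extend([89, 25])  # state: [4, -1, -9, -6, -2, 89, 25]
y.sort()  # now [-9, -6, -2, -1, 4, 25, 89]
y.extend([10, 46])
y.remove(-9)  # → [-6, -2, -1, 4, 25, 89, 10, 46]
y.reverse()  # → [46, 10, 89, 25, 4, -1, -2, -6]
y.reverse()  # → [-6, -2, -1, 4, 25, 89, 10, 46]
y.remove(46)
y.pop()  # 10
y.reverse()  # [89, 25, 4, -1, -2, -6]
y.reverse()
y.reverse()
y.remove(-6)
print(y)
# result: [89, 25, 4, -1, -2]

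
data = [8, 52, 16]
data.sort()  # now [8, 16, 52]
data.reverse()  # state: [52, 16, 8]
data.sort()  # [8, 16, 52]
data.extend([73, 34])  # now [8, 16, 52, 73, 34]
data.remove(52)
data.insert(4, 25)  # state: [8, 16, 73, 34, 25]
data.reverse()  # [25, 34, 73, 16, 8]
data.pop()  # 8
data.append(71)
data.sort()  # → [16, 25, 34, 71, 73]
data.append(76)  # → [16, 25, 34, 71, 73, 76]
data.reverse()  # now [76, 73, 71, 34, 25, 16]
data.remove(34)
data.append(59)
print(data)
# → [76, 73, 71, 25, 16, 59]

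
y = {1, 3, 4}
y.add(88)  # {1, 3, 4, 88}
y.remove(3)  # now {1, 4, 88}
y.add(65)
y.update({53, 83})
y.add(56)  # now {1, 4, 53, 56, 65, 83, 88}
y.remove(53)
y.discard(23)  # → {1, 4, 56, 65, 83, 88}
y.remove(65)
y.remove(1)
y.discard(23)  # {4, 56, 83, 88}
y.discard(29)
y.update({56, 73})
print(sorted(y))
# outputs [4, 56, 73, 83, 88]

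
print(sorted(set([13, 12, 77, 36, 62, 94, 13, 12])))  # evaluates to [12, 13, 36, 62, 77, 94]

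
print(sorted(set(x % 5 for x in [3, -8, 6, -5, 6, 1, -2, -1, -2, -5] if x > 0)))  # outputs [1, 3]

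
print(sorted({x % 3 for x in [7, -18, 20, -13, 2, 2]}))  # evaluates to [0, 1, 2]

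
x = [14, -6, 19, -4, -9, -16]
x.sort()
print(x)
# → [-16, -9, -6, -4, 14, 19]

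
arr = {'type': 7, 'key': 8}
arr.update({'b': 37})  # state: {'type': 7, 'key': 8, 'b': 37}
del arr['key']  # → {'type': 7, 'b': 37}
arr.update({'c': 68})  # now {'type': 7, 'b': 37, 'c': 68}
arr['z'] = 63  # {'type': 7, 'b': 37, 'c': 68, 'z': 63}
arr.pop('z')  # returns 63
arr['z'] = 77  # {'type': 7, 'b': 37, 'c': 68, 'z': 77}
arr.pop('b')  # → 37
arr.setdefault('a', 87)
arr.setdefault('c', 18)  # 68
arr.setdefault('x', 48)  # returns 48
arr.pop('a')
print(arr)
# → {'type': 7, 'c': 68, 'z': 77, 'x': 48}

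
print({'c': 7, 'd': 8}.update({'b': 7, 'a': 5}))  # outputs None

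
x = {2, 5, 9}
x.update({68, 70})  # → {2, 5, 9, 68, 70}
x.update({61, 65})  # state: {2, 5, 9, 61, 65, 68, 70}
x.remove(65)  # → {2, 5, 9, 61, 68, 70}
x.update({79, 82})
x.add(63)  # {2, 5, 9, 61, 63, 68, 70, 79, 82}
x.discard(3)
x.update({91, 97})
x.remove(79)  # {2, 5, 9, 61, 63, 68, 70, 82, 91, 97}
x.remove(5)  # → {2, 9, 61, 63, 68, 70, 82, 91, 97}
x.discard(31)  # {2, 9, 61, 63, 68, 70, 82, 91, 97}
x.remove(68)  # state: {2, 9, 61, 63, 70, 82, 91, 97}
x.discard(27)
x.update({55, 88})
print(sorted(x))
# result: [2, 9, 55, 61, 63, 70, 82, 88, 91, 97]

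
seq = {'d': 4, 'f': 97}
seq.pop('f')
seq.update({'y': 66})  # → {'d': 4, 'y': 66}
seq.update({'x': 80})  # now {'d': 4, 'y': 66, 'x': 80}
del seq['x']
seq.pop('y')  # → 66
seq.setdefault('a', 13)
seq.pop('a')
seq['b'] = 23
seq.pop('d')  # 4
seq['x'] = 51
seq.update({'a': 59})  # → {'b': 23, 'x': 51, 'a': 59}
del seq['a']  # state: {'b': 23, 'x': 51}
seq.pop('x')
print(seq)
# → {'b': 23}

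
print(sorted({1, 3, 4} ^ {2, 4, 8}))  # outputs [1, 2, 3, 8]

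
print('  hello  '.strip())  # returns hello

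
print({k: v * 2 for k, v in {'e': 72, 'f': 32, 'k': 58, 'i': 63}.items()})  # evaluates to {'e': 144, 'f': 64, 'k': 116, 'i': 126}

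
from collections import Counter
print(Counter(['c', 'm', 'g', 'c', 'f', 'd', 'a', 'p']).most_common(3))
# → [('c', 2), ('m', 1), ('g', 1)]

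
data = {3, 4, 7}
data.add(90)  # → {3, 4, 7, 90}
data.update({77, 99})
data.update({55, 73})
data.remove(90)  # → {3, 4, 7, 55, 73, 77, 99}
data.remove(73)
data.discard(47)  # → {3, 4, 7, 55, 77, 99}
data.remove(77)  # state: {3, 4, 7, 55, 99}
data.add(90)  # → {3, 4, 7, 55, 90, 99}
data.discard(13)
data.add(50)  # {3, 4, 7, 50, 55, 90, 99}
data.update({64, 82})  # {3, 4, 7, 50, 55, 64, 82, 90, 99}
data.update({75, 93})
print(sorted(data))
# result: [3, 4, 7, 50, 55, 64, 75, 82, 90, 93, 99]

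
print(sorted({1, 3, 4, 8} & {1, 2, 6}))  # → [1]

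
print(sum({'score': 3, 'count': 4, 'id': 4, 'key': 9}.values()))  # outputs 20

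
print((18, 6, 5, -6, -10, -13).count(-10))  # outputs 1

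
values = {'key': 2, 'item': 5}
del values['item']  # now {'key': 2}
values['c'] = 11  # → {'key': 2, 'c': 11}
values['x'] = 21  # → {'key': 2, 'c': 11, 'x': 21}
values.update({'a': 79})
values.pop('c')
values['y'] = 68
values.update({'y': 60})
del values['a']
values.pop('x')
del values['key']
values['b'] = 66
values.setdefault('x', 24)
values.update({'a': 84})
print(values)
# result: {'y': 60, 'b': 66, 'x': 24, 'a': 84}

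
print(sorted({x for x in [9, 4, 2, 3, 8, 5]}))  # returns [2, 3, 4, 5, 8, 9]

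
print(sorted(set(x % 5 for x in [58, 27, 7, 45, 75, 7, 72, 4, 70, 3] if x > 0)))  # [0, 2, 3, 4]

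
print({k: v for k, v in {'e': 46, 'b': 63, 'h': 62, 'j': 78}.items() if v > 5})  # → {'e': 46, 'b': 63, 'h': 62, 'j': 78}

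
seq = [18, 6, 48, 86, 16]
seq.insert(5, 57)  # [18, 6, 48, 86, 16, 57]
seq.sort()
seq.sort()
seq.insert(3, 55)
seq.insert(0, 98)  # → [98, 6, 16, 18, 55, 48, 57, 86]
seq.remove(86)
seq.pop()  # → 57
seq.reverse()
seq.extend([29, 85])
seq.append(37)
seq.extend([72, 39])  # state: [48, 55, 18, 16, 6, 98, 29, 85, 37, 72, 39]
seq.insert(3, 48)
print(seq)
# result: [48, 55, 18, 48, 16, 6, 98, 29, 85, 37, 72, 39]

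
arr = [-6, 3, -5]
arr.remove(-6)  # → [3, -5]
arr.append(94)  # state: [3, -5, 94]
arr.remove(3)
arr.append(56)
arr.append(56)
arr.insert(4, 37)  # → [-5, 94, 56, 56, 37]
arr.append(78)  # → [-5, 94, 56, 56, 37, 78]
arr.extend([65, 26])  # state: [-5, 94, 56, 56, 37, 78, 65, 26]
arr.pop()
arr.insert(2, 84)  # [-5, 94, 84, 56, 56, 37, 78, 65]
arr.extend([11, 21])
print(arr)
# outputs [-5, 94, 84, 56, 56, 37, 78, 65, 11, 21]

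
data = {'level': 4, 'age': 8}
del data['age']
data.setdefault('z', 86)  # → 86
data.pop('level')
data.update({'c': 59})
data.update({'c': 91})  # {'z': 86, 'c': 91}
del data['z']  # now {'c': 91}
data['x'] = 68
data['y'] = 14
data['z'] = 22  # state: {'c': 91, 'x': 68, 'y': 14, 'z': 22}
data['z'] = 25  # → {'c': 91, 'x': 68, 'y': 14, 'z': 25}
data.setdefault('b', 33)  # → 33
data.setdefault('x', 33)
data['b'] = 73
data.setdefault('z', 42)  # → 25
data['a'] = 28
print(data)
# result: {'c': 91, 'x': 68, 'y': 14, 'z': 25, 'b': 73, 'a': 28}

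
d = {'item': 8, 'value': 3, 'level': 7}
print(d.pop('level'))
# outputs 7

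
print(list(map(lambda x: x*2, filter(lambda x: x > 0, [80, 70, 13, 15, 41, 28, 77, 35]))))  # [160, 140, 26, 30, 82, 56, 154, 70]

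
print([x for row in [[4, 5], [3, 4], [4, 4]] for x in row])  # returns [4, 5, 3, 4, 4, 4]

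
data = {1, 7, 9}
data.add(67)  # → {1, 7, 9, 67}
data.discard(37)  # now {1, 7, 9, 67}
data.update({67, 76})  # {1, 7, 9, 67, 76}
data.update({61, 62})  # {1, 7, 9, 61, 62, 67, 76}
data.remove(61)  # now {1, 7, 9, 62, 67, 76}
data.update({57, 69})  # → {1, 7, 9, 57, 62, 67, 69, 76}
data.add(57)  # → {1, 7, 9, 57, 62, 67, 69, 76}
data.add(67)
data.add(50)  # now {1, 7, 9, 50, 57, 62, 67, 69, 76}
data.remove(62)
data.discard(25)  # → {1, 7, 9, 50, 57, 67, 69, 76}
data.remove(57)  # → {1, 7, 9, 50, 67, 69, 76}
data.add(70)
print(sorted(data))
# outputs [1, 7, 9, 50, 67, 69, 70, 76]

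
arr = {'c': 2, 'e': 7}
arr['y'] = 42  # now {'c': 2, 'e': 7, 'y': 42}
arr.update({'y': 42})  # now {'c': 2, 'e': 7, 'y': 42}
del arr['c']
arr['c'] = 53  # {'e': 7, 'y': 42, 'c': 53}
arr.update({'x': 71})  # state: {'e': 7, 'y': 42, 'c': 53, 'x': 71}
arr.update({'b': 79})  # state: {'e': 7, 'y': 42, 'c': 53, 'x': 71, 'b': 79}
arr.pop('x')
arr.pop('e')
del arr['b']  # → {'y': 42, 'c': 53}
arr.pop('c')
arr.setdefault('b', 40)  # 40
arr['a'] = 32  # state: {'y': 42, 'b': 40, 'a': 32}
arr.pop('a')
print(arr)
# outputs {'y': 42, 'b': 40}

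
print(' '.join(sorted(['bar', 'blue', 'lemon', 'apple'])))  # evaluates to apple bar blue lemon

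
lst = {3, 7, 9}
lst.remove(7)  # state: {3, 9}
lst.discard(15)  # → {3, 9}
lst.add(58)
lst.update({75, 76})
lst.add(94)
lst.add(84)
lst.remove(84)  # {3, 9, 58, 75, 76, 94}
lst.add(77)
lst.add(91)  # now {3, 9, 58, 75, 76, 77, 91, 94}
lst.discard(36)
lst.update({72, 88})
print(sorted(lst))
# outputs [3, 9, 58, 72, 75, 76, 77, 88, 91, 94]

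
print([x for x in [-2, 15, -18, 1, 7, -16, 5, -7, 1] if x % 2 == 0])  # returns [-2, -18, -16]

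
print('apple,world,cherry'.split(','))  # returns ['apple', 'world', 'cherry']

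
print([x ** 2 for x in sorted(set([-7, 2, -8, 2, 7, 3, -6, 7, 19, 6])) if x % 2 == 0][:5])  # [64, 36, 4, 36]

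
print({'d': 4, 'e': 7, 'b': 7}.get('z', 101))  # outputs 101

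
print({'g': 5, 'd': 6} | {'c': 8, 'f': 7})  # {'g': 5, 'd': 6, 'c': 8, 'f': 7}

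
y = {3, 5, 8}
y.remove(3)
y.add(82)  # {5, 8, 82}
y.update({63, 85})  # {5, 8, 63, 82, 85}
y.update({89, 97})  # {5, 8, 63, 82, 85, 89, 97}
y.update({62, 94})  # {5, 8, 62, 63, 82, 85, 89, 94, 97}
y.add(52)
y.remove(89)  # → {5, 8, 52, 62, 63, 82, 85, 94, 97}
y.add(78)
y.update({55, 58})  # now {5, 8, 52, 55, 58, 62, 63, 78, 82, 85, 94, 97}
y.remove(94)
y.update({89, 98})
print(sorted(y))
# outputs [5, 8, 52, 55, 58, 62, 63, 78, 82, 85, 89, 97, 98]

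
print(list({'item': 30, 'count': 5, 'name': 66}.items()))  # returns [('item', 30), ('count', 5), ('name', 66)]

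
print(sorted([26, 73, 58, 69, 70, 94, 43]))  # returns [26, 43, 58, 69, 70, 73, 94]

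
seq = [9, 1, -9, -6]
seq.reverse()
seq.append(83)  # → [-6, -9, 1, 9, 83]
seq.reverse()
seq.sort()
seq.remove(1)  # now [-9, -6, 9, 83]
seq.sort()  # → [-9, -6, 9, 83]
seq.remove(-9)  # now [-6, 9, 83]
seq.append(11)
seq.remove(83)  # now [-6, 9, 11]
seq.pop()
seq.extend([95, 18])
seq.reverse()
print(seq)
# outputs [18, 95, 9, -6]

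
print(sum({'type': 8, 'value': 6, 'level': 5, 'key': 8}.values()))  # 27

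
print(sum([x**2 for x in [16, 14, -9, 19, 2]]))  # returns 898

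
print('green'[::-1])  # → neerg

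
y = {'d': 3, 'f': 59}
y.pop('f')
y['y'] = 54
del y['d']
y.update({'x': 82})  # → {'y': 54, 'x': 82}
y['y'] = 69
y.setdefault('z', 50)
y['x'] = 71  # {'y': 69, 'x': 71, 'z': 50}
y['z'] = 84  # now {'y': 69, 'x': 71, 'z': 84}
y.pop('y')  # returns 69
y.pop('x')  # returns 71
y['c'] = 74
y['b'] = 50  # {'z': 84, 'c': 74, 'b': 50}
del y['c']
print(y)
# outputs {'z': 84, 'b': 50}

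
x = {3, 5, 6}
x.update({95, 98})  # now {3, 5, 6, 95, 98}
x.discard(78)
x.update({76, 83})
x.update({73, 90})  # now {3, 5, 6, 73, 76, 83, 90, 95, 98}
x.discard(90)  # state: {3, 5, 6, 73, 76, 83, 95, 98}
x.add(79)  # {3, 5, 6, 73, 76, 79, 83, 95, 98}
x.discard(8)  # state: {3, 5, 6, 73, 76, 79, 83, 95, 98}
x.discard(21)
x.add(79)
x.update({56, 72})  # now {3, 5, 6, 56, 72, 73, 76, 79, 83, 95, 98}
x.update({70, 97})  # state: {3, 5, 6, 56, 70, 72, 73, 76, 79, 83, 95, 97, 98}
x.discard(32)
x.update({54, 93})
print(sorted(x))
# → [3, 5, 6, 54, 56, 70, 72, 73, 76, 79, 83, 93, 95, 97, 98]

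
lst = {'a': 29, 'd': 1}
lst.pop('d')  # 1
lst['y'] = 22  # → {'a': 29, 'y': 22}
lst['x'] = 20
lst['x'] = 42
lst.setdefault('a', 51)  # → 29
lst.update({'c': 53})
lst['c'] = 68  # {'a': 29, 'y': 22, 'x': 42, 'c': 68}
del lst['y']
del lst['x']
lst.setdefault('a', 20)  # 29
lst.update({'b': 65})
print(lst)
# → {'a': 29, 'c': 68, 'b': 65}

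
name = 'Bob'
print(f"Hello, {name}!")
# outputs Hello, Bob!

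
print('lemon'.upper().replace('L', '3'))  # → 3EMON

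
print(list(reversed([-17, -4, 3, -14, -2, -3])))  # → [-3, -2, -14, 3, -4, -17]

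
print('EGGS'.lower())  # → eggs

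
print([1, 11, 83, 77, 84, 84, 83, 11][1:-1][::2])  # [11, 77, 84]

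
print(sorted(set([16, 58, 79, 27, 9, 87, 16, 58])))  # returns [9, 16, 27, 58, 79, 87]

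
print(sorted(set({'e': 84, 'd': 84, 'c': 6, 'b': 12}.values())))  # [6, 12, 84]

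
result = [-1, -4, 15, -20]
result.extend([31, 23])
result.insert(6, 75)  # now [-1, -4, 15, -20, 31, 23, 75]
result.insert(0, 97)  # [97, -1, -4, 15, -20, 31, 23, 75]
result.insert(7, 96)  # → [97, -1, -4, 15, -20, 31, 23, 96, 75]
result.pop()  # 75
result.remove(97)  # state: [-1, -4, 15, -20, 31, 23, 96]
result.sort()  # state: [-20, -4, -1, 15, 23, 31, 96]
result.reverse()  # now [96, 31, 23, 15, -1, -4, -20]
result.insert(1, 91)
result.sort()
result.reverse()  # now [96, 91, 31, 23, 15, -1, -4, -20]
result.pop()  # -20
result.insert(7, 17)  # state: [96, 91, 31, 23, 15, -1, -4, 17]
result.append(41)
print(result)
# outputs [96, 91, 31, 23, 15, -1, -4, 17, 41]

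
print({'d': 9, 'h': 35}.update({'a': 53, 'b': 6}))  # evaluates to None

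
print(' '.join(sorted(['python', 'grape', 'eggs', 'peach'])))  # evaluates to eggs grape peach python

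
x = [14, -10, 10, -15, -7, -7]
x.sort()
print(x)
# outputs [-15, -10, -7, -7, 10, 14]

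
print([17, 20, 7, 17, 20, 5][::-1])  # [5, 20, 17, 7, 20, 17]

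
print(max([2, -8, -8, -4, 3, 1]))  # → 3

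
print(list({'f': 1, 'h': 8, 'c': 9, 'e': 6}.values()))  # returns [1, 8, 9, 6]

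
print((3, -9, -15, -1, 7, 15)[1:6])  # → (-9, -15, -1, 7, 15)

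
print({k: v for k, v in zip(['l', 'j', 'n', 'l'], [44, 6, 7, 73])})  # {'l': 73, 'j': 6, 'n': 7}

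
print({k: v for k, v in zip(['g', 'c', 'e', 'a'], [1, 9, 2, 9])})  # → {'g': 1, 'c': 9, 'e': 2, 'a': 9}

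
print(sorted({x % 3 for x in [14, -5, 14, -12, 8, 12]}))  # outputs [0, 1, 2]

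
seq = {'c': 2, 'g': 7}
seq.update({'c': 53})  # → {'c': 53, 'g': 7}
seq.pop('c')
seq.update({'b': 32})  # {'g': 7, 'b': 32}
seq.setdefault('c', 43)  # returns 43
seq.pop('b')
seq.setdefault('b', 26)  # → 26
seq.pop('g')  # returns 7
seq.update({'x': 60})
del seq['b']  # {'c': 43, 'x': 60}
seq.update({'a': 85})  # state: {'c': 43, 'x': 60, 'a': 85}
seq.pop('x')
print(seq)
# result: {'c': 43, 'a': 85}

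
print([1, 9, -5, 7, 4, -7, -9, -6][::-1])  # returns [-6, -9, -7, 4, 7, -5, 9, 1]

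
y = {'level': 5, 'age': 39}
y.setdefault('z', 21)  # 21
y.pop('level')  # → 5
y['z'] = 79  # {'age': 39, 'z': 79}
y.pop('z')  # 79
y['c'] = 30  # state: {'age': 39, 'c': 30}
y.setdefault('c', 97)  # 30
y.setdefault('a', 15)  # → 15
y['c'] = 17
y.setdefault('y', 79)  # 79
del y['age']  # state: {'c': 17, 'a': 15, 'y': 79}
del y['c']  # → {'a': 15, 'y': 79}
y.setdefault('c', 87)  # 87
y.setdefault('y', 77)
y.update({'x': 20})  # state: {'a': 15, 'y': 79, 'c': 87, 'x': 20}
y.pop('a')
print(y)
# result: {'y': 79, 'c': 87, 'x': 20}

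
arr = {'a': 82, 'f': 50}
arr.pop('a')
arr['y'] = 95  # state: {'f': 50, 'y': 95}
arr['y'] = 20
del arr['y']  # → {'f': 50}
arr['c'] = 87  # {'f': 50, 'c': 87}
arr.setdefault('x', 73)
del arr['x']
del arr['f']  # {'c': 87}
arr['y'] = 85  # {'c': 87, 'y': 85}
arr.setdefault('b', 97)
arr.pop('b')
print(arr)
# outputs {'c': 87, 'y': 85}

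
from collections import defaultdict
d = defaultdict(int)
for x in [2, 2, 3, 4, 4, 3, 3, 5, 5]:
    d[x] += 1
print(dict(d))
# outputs {2: 2, 3: 3, 4: 2, 5: 2}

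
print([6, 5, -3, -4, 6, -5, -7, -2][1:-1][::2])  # [5, -4, -5]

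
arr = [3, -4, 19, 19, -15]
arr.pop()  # -15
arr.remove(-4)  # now [3, 19, 19]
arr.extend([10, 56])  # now [3, 19, 19, 10, 56]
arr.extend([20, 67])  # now [3, 19, 19, 10, 56, 20, 67]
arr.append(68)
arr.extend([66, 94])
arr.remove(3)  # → [19, 19, 10, 56, 20, 67, 68, 66, 94]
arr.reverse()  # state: [94, 66, 68, 67, 20, 56, 10, 19, 19]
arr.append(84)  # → [94, 66, 68, 67, 20, 56, 10, 19, 19, 84]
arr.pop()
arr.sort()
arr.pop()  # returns 94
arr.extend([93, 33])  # [10, 19, 19, 20, 56, 66, 67, 68, 93, 33]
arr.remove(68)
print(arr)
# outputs [10, 19, 19, 20, 56, 66, 67, 93, 33]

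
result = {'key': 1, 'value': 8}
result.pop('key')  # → 1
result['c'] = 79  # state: {'value': 8, 'c': 79}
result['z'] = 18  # {'value': 8, 'c': 79, 'z': 18}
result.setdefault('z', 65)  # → 18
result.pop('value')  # 8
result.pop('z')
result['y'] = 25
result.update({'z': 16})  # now {'c': 79, 'y': 25, 'z': 16}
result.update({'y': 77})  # {'c': 79, 'y': 77, 'z': 16}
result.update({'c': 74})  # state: {'c': 74, 'y': 77, 'z': 16}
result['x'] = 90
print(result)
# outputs {'c': 74, 'y': 77, 'z': 16, 'x': 90}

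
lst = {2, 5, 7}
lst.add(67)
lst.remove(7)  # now {2, 5, 67}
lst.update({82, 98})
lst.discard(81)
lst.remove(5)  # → {2, 67, 82, 98}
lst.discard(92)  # {2, 67, 82, 98}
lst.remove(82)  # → {2, 67, 98}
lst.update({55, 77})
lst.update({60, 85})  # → {2, 55, 60, 67, 77, 85, 98}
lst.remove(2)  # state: {55, 60, 67, 77, 85, 98}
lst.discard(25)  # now {55, 60, 67, 77, 85, 98}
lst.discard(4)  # {55, 60, 67, 77, 85, 98}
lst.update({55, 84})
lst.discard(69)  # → {55, 60, 67, 77, 84, 85, 98}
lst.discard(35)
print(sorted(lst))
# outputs [55, 60, 67, 77, 84, 85, 98]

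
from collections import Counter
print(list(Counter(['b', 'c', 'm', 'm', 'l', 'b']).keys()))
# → ['b', 'c', 'm', 'l']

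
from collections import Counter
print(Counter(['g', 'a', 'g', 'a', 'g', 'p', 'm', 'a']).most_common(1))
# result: [('g', 3)]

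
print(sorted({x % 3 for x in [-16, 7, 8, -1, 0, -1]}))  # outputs [0, 1, 2]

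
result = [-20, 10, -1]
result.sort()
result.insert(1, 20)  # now [-20, 20, -1, 10]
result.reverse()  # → [10, -1, 20, -20]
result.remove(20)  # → [10, -1, -20]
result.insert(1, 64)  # [10, 64, -1, -20]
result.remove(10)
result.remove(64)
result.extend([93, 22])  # [-1, -20, 93, 22]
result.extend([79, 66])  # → [-1, -20, 93, 22, 79, 66]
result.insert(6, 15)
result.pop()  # 15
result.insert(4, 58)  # [-1, -20, 93, 22, 58, 79, 66]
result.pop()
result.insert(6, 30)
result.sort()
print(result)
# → [-20, -1, 22, 30, 58, 79, 93]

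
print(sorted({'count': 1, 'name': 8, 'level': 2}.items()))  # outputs [('count', 1), ('level', 2), ('name', 8)]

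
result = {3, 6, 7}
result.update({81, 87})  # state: {3, 6, 7, 81, 87}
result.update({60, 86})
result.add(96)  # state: {3, 6, 7, 60, 81, 86, 87, 96}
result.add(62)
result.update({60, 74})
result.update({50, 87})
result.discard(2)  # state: {3, 6, 7, 50, 60, 62, 74, 81, 86, 87, 96}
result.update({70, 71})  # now {3, 6, 7, 50, 60, 62, 70, 71, 74, 81, 86, 87, 96}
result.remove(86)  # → {3, 6, 7, 50, 60, 62, 70, 71, 74, 81, 87, 96}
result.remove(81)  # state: {3, 6, 7, 50, 60, 62, 70, 71, 74, 87, 96}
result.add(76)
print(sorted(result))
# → [3, 6, 7, 50, 60, 62, 70, 71, 74, 76, 87, 96]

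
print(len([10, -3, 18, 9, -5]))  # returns 5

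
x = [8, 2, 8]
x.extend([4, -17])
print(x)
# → [8, 2, 8, 4, -17]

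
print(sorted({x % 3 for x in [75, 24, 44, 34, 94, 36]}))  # [0, 1, 2]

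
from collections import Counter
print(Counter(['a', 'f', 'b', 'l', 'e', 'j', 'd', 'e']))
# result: Counter({'e': 2, 'a': 1, 'f': 1, 'b': 1, 'l': 1, 'j': 1, 'd': 1})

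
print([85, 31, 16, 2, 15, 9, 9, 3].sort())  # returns None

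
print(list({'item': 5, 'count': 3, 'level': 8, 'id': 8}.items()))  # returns [('item', 5), ('count', 3), ('level', 8), ('id', 8)]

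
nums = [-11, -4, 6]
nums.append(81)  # [-11, -4, 6, 81]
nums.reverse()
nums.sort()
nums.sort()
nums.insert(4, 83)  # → [-11, -4, 6, 81, 83]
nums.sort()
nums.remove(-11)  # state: [-4, 6, 81, 83]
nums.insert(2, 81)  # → [-4, 6, 81, 81, 83]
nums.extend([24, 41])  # [-4, 6, 81, 81, 83, 24, 41]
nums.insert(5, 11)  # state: [-4, 6, 81, 81, 83, 11, 24, 41]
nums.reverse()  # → [41, 24, 11, 83, 81, 81, 6, -4]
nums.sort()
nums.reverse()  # [83, 81, 81, 41, 24, 11, 6, -4]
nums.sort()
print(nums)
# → [-4, 6, 11, 24, 41, 81, 81, 83]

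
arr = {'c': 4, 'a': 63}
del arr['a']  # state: {'c': 4}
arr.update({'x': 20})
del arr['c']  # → {'x': 20}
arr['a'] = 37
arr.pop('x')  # 20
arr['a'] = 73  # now {'a': 73}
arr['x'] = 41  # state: {'a': 73, 'x': 41}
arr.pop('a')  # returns 73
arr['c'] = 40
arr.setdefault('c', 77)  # 40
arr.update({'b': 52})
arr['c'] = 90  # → {'x': 41, 'c': 90, 'b': 52}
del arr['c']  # {'x': 41, 'b': 52}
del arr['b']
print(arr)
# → {'x': 41}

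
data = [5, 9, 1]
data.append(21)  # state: [5, 9, 1, 21]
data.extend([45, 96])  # [5, 9, 1, 21, 45, 96]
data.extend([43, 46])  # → [5, 9, 1, 21, 45, 96, 43, 46]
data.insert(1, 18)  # [5, 18, 9, 1, 21, 45, 96, 43, 46]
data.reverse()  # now [46, 43, 96, 45, 21, 1, 9, 18, 5]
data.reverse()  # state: [5, 18, 9, 1, 21, 45, 96, 43, 46]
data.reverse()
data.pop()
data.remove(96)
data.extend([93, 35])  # [46, 43, 45, 21, 1, 9, 18, 93, 35]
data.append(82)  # [46, 43, 45, 21, 1, 9, 18, 93, 35, 82]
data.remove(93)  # [46, 43, 45, 21, 1, 9, 18, 35, 82]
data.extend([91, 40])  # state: [46, 43, 45, 21, 1, 9, 18, 35, 82, 91, 40]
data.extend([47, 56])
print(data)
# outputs [46, 43, 45, 21, 1, 9, 18, 35, 82, 91, 40, 47, 56]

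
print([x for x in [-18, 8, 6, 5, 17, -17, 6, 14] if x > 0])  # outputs [8, 6, 5, 17, 6, 14]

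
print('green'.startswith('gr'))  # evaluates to True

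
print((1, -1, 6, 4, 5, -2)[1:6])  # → (-1, 6, 4, 5, -2)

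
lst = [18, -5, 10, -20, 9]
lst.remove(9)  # [18, -5, 10, -20]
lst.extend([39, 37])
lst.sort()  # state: [-20, -5, 10, 18, 37, 39]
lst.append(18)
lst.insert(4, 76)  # [-20, -5, 10, 18, 76, 37, 39, 18]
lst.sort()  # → [-20, -5, 10, 18, 18, 37, 39, 76]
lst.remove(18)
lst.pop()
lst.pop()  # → 39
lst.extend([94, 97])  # [-20, -5, 10, 18, 37, 94, 97]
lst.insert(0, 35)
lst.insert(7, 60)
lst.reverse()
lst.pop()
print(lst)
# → [97, 60, 94, 37, 18, 10, -5, -20]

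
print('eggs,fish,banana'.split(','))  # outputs ['eggs', 'fish', 'banana']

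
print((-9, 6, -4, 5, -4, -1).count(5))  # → 1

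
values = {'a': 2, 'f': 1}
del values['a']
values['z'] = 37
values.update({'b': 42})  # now {'f': 1, 'z': 37, 'b': 42}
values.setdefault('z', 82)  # 37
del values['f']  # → {'z': 37, 'b': 42}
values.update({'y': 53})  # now {'z': 37, 'b': 42, 'y': 53}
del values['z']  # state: {'b': 42, 'y': 53}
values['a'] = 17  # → {'b': 42, 'y': 53, 'a': 17}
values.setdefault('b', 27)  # 42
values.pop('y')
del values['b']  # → {'a': 17}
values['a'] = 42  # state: {'a': 42}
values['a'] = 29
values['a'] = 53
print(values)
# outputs {'a': 53}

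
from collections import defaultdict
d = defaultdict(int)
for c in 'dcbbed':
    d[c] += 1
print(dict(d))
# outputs {'d': 2, 'c': 1, 'b': 2, 'e': 1}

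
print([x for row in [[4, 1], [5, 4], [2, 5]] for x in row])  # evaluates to [4, 1, 5, 4, 2, 5]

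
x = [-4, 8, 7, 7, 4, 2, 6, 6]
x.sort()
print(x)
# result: [-4, 2, 4, 6, 6, 7, 7, 8]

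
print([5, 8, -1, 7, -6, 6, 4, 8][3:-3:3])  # [7]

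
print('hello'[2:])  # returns llo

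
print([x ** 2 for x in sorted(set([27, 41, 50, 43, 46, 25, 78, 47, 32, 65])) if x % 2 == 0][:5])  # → [1024, 2116, 2500, 6084]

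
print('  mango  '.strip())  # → mango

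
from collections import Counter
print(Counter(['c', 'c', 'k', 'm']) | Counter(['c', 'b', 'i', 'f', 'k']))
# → Counter({'c': 2, 'k': 1, 'm': 1, 'b': 1, 'i': 1, 'f': 1})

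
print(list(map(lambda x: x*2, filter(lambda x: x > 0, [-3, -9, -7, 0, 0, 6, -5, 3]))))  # [12, 6]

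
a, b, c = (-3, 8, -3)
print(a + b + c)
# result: 2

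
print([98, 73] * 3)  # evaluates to [98, 73, 98, 73, 98, 73]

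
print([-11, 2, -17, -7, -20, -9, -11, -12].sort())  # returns None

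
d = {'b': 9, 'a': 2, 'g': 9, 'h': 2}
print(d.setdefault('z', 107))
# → 107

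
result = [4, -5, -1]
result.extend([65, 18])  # [4, -5, -1, 65, 18]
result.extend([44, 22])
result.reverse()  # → [22, 44, 18, 65, -1, -5, 4]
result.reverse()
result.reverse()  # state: [22, 44, 18, 65, -1, -5, 4]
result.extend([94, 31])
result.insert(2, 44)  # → [22, 44, 44, 18, 65, -1, -5, 4, 94, 31]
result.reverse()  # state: [31, 94, 4, -5, -1, 65, 18, 44, 44, 22]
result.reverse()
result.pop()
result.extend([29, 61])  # [22, 44, 44, 18, 65, -1, -5, 4, 94, 29, 61]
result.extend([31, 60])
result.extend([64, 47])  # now [22, 44, 44, 18, 65, -1, -5, 4, 94, 29, 61, 31, 60, 64, 47]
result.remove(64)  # [22, 44, 44, 18, 65, -1, -5, 4, 94, 29, 61, 31, 60, 47]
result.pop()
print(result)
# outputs [22, 44, 44, 18, 65, -1, -5, 4, 94, 29, 61, 31, 60]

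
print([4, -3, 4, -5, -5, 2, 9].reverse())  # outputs None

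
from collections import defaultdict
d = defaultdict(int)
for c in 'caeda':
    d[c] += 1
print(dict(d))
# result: {'c': 1, 'a': 2, 'e': 1, 'd': 1}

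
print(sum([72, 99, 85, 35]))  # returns 291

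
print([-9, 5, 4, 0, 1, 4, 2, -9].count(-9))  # 2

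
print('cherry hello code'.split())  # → ['cherry', 'hello', 'code']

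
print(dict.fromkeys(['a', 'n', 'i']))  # {'a': None, 'n': None, 'i': None}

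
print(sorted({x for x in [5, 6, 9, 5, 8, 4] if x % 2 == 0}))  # [4, 6, 8]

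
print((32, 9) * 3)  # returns (32, 9, 32, 9, 32, 9)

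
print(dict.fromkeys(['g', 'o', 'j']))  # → {'g': None, 'o': None, 'j': None}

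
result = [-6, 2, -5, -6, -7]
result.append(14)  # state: [-6, 2, -5, -6, -7, 14]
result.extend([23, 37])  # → [-6, 2, -5, -6, -7, 14, 23, 37]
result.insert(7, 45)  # [-6, 2, -5, -6, -7, 14, 23, 45, 37]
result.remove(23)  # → [-6, 2, -5, -6, -7, 14, 45, 37]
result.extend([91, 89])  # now [-6, 2, -5, -6, -7, 14, 45, 37, 91, 89]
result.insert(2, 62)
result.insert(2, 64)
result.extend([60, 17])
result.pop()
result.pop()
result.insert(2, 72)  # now [-6, 2, 72, 64, 62, -5, -6, -7, 14, 45, 37, 91, 89]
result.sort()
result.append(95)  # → [-7, -6, -6, -5, 2, 14, 37, 45, 62, 64, 72, 89, 91, 95]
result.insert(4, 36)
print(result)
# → [-7, -6, -6, -5, 36, 2, 14, 37, 45, 62, 64, 72, 89, 91, 95]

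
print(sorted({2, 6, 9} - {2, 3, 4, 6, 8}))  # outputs [9]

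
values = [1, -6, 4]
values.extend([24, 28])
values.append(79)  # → [1, -6, 4, 24, 28, 79]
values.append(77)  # [1, -6, 4, 24, 28, 79, 77]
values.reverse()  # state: [77, 79, 28, 24, 4, -6, 1]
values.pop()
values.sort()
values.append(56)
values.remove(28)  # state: [-6, 4, 24, 77, 79, 56]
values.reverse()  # [56, 79, 77, 24, 4, -6]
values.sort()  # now [-6, 4, 24, 56, 77, 79]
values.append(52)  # [-6, 4, 24, 56, 77, 79, 52]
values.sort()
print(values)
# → [-6, 4, 24, 52, 56, 77, 79]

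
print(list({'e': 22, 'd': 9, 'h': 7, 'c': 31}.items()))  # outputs [('e', 22), ('d', 9), ('h', 7), ('c', 31)]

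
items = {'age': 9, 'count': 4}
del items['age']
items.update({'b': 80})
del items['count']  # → {'b': 80}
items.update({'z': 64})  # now {'b': 80, 'z': 64}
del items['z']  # {'b': 80}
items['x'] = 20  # {'b': 80, 'x': 20}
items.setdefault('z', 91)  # 91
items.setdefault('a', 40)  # 40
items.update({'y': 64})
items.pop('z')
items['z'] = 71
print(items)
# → {'b': 80, 'x': 20, 'a': 40, 'y': 64, 'z': 71}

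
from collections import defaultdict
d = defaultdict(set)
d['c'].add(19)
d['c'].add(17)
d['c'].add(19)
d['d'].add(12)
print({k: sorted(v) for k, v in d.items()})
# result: {'c': [17, 19], 'd': [12]}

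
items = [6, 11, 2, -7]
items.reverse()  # [-7, 2, 11, 6]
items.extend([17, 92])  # [-7, 2, 11, 6, 17, 92]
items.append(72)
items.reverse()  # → [72, 92, 17, 6, 11, 2, -7]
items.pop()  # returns -7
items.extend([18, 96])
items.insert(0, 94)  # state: [94, 72, 92, 17, 6, 11, 2, 18, 96]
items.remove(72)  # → [94, 92, 17, 6, 11, 2, 18, 96]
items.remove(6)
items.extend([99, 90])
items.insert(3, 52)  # [94, 92, 17, 52, 11, 2, 18, 96, 99, 90]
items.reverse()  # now [90, 99, 96, 18, 2, 11, 52, 17, 92, 94]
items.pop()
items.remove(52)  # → [90, 99, 96, 18, 2, 11, 17, 92]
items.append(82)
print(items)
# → [90, 99, 96, 18, 2, 11, 17, 92, 82]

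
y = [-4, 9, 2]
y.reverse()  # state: [2, 9, -4]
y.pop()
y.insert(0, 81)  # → [81, 2, 9]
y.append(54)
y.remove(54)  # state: [81, 2, 9]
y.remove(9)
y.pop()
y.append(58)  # [81, 58]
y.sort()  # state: [58, 81]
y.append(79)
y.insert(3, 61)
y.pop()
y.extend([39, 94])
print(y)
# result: [58, 81, 79, 39, 94]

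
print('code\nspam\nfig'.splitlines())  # ['code', 'spam', 'fig']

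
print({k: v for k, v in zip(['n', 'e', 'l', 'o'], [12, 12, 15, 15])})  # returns {'n': 12, 'e': 12, 'l': 15, 'o': 15}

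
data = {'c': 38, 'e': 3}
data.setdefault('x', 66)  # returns 66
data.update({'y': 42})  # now {'c': 38, 'e': 3, 'x': 66, 'y': 42}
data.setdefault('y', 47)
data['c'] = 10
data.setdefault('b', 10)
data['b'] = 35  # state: {'c': 10, 'e': 3, 'x': 66, 'y': 42, 'b': 35}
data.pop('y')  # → 42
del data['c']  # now {'e': 3, 'x': 66, 'b': 35}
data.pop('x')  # 66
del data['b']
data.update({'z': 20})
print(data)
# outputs {'e': 3, 'z': 20}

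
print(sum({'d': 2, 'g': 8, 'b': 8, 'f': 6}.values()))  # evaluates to 24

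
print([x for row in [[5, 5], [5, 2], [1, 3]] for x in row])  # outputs [5, 5, 5, 2, 1, 3]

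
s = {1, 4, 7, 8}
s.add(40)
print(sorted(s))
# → [1, 4, 7, 8, 40]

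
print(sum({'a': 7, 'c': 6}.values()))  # 13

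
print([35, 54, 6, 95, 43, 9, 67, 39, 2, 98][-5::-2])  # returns [9, 95, 54]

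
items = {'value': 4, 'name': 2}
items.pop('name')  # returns 2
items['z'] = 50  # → {'value': 4, 'z': 50}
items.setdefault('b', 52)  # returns 52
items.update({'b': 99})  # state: {'value': 4, 'z': 50, 'b': 99}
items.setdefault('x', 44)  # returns 44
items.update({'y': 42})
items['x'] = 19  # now {'value': 4, 'z': 50, 'b': 99, 'x': 19, 'y': 42}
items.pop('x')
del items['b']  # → {'value': 4, 'z': 50, 'y': 42}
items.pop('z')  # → 50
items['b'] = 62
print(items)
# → {'value': 4, 'y': 42, 'b': 62}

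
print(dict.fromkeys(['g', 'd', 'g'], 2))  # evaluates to {'g': 2, 'd': 2}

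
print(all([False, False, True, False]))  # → False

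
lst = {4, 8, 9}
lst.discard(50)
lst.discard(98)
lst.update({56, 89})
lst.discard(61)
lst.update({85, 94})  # {4, 8, 9, 56, 85, 89, 94}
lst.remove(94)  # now {4, 8, 9, 56, 85, 89}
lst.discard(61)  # {4, 8, 9, 56, 85, 89}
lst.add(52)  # {4, 8, 9, 52, 56, 85, 89}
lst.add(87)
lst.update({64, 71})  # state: {4, 8, 9, 52, 56, 64, 71, 85, 87, 89}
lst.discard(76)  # {4, 8, 9, 52, 56, 64, 71, 85, 87, 89}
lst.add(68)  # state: {4, 8, 9, 52, 56, 64, 68, 71, 85, 87, 89}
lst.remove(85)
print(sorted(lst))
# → [4, 8, 9, 52, 56, 64, 68, 71, 87, 89]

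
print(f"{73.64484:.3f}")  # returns 73.645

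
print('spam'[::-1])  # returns maps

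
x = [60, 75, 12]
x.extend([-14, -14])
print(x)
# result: [60, 75, 12, -14, -14]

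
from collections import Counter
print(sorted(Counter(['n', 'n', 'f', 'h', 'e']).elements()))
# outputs ['e', 'f', 'h', 'n', 'n']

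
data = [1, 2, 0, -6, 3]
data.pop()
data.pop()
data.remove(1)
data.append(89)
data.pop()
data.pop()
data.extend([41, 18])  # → [2, 41, 18]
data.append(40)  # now [2, 41, 18, 40]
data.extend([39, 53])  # [2, 41, 18, 40, 39, 53]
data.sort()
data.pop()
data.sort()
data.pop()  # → 41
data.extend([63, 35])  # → [2, 18, 39, 40, 63, 35]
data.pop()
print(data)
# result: [2, 18, 39, 40, 63]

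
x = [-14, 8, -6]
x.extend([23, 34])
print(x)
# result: [-14, 8, -6, 23, 34]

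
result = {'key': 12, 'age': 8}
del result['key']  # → {'age': 8}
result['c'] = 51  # {'age': 8, 'c': 51}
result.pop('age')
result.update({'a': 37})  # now {'c': 51, 'a': 37}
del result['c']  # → {'a': 37}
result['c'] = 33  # {'a': 37, 'c': 33}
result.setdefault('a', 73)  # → 37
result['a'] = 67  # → {'a': 67, 'c': 33}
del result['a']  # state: {'c': 33}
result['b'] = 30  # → {'c': 33, 'b': 30}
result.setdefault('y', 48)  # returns 48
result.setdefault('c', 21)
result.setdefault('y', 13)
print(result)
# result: {'c': 33, 'b': 30, 'y': 48}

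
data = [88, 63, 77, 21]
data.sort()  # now [21, 63, 77, 88]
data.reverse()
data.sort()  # [21, 63, 77, 88]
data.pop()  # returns 88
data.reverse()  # [77, 63, 21]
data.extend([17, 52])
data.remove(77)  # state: [63, 21, 17, 52]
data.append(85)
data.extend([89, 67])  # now [63, 21, 17, 52, 85, 89, 67]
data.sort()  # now [17, 21, 52, 63, 67, 85, 89]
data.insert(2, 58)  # [17, 21, 58, 52, 63, 67, 85, 89]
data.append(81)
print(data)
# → [17, 21, 58, 52, 63, 67, 85, 89, 81]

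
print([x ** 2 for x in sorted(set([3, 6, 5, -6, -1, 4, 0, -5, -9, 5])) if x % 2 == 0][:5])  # [36, 0, 16, 36]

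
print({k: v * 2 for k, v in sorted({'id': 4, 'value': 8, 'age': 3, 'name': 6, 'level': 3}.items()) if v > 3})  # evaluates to {'id': 8, 'name': 12, 'value': 16}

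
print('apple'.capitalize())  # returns Apple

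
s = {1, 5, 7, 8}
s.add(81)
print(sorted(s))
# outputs [1, 5, 7, 8, 81]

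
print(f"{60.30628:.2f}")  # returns 60.31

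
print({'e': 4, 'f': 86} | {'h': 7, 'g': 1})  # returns {'e': 4, 'f': 86, 'h': 7, 'g': 1}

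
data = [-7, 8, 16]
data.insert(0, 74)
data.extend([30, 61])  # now [74, -7, 8, 16, 30, 61]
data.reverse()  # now [61, 30, 16, 8, -7, 74]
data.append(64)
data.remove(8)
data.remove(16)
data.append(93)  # [61, 30, -7, 74, 64, 93]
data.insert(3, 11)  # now [61, 30, -7, 11, 74, 64, 93]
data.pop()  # 93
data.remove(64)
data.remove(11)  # [61, 30, -7, 74]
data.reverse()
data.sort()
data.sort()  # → [-7, 30, 61, 74]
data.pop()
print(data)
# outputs [-7, 30, 61]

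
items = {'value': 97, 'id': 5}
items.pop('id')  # 5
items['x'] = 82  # {'value': 97, 'x': 82}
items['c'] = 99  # {'value': 97, 'x': 82, 'c': 99}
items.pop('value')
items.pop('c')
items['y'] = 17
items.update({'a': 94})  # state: {'x': 82, 'y': 17, 'a': 94}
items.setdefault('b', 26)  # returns 26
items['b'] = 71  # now {'x': 82, 'y': 17, 'a': 94, 'b': 71}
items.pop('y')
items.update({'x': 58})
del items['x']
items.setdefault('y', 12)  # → 12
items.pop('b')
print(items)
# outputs {'a': 94, 'y': 12}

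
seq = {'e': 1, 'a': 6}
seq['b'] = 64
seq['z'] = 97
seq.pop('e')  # 1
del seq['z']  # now {'a': 6, 'b': 64}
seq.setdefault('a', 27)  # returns 6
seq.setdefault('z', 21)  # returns 21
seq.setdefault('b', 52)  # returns 64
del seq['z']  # {'a': 6, 'b': 64}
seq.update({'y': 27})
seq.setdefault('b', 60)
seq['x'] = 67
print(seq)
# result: {'a': 6, 'b': 64, 'y': 27, 'x': 67}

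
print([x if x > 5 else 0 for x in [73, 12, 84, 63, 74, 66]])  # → [73, 12, 84, 63, 74, 66]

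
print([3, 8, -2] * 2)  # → [3, 8, -2, 3, 8, -2]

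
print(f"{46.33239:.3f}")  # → 46.332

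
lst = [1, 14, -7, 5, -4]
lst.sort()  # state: [-7, -4, 1, 5, 14]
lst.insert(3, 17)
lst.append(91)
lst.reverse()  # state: [91, 14, 5, 17, 1, -4, -7]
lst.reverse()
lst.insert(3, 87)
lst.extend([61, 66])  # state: [-7, -4, 1, 87, 17, 5, 14, 91, 61, 66]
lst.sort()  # [-7, -4, 1, 5, 14, 17, 61, 66, 87, 91]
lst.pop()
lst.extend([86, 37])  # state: [-7, -4, 1, 5, 14, 17, 61, 66, 87, 86, 37]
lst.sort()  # [-7, -4, 1, 5, 14, 17, 37, 61, 66, 86, 87]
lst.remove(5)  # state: [-7, -4, 1, 14, 17, 37, 61, 66, 86, 87]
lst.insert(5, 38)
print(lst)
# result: [-7, -4, 1, 14, 17, 38, 37, 61, 66, 86, 87]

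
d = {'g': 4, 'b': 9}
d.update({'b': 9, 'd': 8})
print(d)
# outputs {'g': 4, 'b': 9, 'd': 8}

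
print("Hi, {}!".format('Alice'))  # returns Hi, Alice!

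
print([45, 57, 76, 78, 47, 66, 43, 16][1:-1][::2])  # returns [57, 78, 66]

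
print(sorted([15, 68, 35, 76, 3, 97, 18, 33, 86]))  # [3, 15, 18, 33, 35, 68, 76, 86, 97]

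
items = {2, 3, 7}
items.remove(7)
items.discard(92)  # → {2, 3}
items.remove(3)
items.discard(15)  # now {2}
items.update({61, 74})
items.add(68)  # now {2, 61, 68, 74}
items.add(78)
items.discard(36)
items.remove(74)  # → {2, 61, 68, 78}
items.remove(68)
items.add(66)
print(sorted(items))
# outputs [2, 61, 66, 78]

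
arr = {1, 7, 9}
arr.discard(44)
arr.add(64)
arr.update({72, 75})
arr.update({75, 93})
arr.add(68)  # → {1, 7, 9, 64, 68, 72, 75, 93}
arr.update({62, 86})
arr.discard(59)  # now {1, 7, 9, 62, 64, 68, 72, 75, 86, 93}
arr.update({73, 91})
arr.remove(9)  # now {1, 7, 62, 64, 68, 72, 73, 75, 86, 91, 93}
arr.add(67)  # {1, 7, 62, 64, 67, 68, 72, 73, 75, 86, 91, 93}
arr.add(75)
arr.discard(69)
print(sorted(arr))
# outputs [1, 7, 62, 64, 67, 68, 72, 73, 75, 86, 91, 93]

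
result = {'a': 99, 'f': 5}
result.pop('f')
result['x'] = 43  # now {'a': 99, 'x': 43}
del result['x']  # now {'a': 99}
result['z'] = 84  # {'a': 99, 'z': 84}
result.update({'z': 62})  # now {'a': 99, 'z': 62}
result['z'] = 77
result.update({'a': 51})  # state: {'a': 51, 'z': 77}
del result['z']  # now {'a': 51}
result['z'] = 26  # {'a': 51, 'z': 26}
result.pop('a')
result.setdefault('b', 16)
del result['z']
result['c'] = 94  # {'b': 16, 'c': 94}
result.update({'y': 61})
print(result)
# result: {'b': 16, 'c': 94, 'y': 61}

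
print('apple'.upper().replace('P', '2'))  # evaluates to A22LE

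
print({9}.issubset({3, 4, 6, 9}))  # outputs True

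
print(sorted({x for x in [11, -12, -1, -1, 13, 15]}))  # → [-12, -1, 11, 13, 15]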